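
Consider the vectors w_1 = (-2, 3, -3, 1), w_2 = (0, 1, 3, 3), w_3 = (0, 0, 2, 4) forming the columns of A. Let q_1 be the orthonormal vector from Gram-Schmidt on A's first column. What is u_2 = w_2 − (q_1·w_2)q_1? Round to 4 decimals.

q_1 = w_1/‖w_1‖ = (-2, 3, -3, 1)/4.7958 = (-0.4170, 0.6255, -0.6255, 0.2085).
r_{12} = q_1·w_2 = -0.6255.
u_2 = w_2 + 0.6255·q_1 = (-0.2609, 1.3913, 2.6087, 3.1304).

u_2 = (-0.2609, 1.3913, 2.6087, 3.1304)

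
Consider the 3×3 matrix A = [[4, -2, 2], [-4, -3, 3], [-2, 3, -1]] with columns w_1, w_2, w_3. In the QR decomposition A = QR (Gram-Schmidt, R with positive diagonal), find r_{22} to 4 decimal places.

q_1 = w_1/‖w_1‖ = (4, -4, -2)/6.0000 = (0.6667, -0.6667, -0.3333).
r_{12} = q_1·w_2 = -0.3333.
u_2 = w_2 + 0.3333·q_1 = (-1.7778, -3.2222, 2.8889).
r_{22} = ‖u_2‖ = 4.6786.

r_{22} = 4.6786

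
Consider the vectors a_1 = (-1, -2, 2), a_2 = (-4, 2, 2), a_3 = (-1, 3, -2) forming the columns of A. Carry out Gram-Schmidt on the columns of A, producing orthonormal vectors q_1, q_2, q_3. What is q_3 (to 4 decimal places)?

a_1 = (-1, -2, 2); ‖a_1‖ = 3.0000, so q_1 = (-0.3333, -0.6667, 0.6667).
q_1·a_2 = (-0.3333)·(-4) + (-0.6667)·2 + 0.6667·2 = 1.3333.
u_2 = a_2 − 1.3333·q_1 = (-3.5556, 2.8889, 1.1111).
‖u_2‖ = 4.7140, so q_2 = (-0.7542, 0.6128, 0.2357).
q_1·a_3 = (-0.3333)·(-1) + (-0.6667)·3 + 0.6667·(-2) = -3.0000; q_2·a_3 = (-0.7542)·(-1) + 0.6128·3 + 0.2357·(-2) = 2.1213.
u_3 = a_3 + 3.0000·q_1 − 2.1213·q_2 = (-0.4000, -0.3000, -0.5000).
‖u_3‖ = 0.7071, so q_3 = (-0.5657, -0.4243, -0.7071).

q_3 = (-0.5657, -0.4243, -0.7071)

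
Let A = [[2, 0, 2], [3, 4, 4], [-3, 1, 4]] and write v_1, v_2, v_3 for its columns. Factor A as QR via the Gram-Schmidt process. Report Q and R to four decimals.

Q = [[0.4264, -0.2242, 0.8763], [0.6396, 0.7598, -0.1168], [-0.6396, 0.6103, 0.4674]], R = [[4.6904, 1.9188, 0.8528], [0.0000, 3.6494, 5.0319], [0.0000, 0.0000, 3.1547]]

v_1 = (2, 3, -3); ‖v_1‖ = 4.6904, so q_1 = (0.4264, 0.6396, -0.6396).
q_1·v_2 = 0.4264·0 + 0.6396·4 + (-0.6396)·1 = 1.9188.
u_2 = v_2 − 1.9188·q_1 = (-0.8182, 2.7727, 2.2273).
‖u_2‖ = 3.6494, so q_2 = (-0.2242, 0.7598, 0.6103).
q_1·v_3 = 0.4264·2 + 0.6396·4 + (-0.6396)·4 = 0.8528; q_2·v_3 = (-0.2242)·2 + 0.7598·4 + 0.6103·4 = 5.0319.
u_3 = v_3 − 0.8528·q_1 − 5.0319·q_2 = (2.7645, -0.3686, 1.4744).
‖u_3‖ = 3.1547, so q_3 = (0.8763, -0.1168, 0.4674).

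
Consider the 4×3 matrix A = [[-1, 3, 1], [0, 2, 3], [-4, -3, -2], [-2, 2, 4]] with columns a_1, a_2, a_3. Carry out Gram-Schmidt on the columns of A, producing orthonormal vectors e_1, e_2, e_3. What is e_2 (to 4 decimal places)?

e_2 = (0.6501, 0.4015, -0.4111, 0.4971)

e_1 = a_1/‖a_1‖ = (-1, 0, -4, -2)/4.5826 = (-0.2182, 0.0000, -0.8729, -0.4364).
r_{12} = e_1·a_2 = 1.0911.
u_2 = a_2 − 1.0911·e_1 = (3.2381, 2.0000, -2.0476, 2.4762).
‖u_2‖ = 4.9809, so e_2 = (0.6501, 0.4015, -0.4111, 0.4971).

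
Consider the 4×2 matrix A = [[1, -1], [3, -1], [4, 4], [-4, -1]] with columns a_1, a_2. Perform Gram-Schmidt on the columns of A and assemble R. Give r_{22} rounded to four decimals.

r_{22} = 3.5923

a_1 = (1, 3, 4, -4); ‖a_1‖ = 6.4807, so e_1 = (0.1543, 0.4629, 0.6172, -0.6172).
e_1·a_2 = 0.1543·(-1) + 0.4629·(-1) + 0.6172·4 + (-0.6172)·(-1) = 2.4689.
u_2 = a_2 − 2.4689·e_1 = (-1.3810, -2.1429, 2.4762, 0.5238).
r_{22} = ‖u_2‖ = 3.5923.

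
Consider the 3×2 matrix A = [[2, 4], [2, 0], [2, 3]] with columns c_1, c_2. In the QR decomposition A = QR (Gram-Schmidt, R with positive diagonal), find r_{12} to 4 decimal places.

r_{12} = 4.0415

c_1 = (2, 2, 2); ‖c_1‖ = 3.4641, so e_1 = (0.5774, 0.5774, 0.5774).
r_{12} = e_1·c_2 = 4.0415.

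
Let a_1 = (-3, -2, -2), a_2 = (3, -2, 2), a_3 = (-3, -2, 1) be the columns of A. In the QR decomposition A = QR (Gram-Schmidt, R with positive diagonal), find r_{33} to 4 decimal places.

r_{33} = 2.4962

a_1 = (-3, -2, -2); ‖a_1‖ = 4.1231, so q_1 = (-0.7276, -0.4851, -0.4851).
q_1·a_2 = (-0.7276)·3 + (-0.4851)·(-2) + (-0.4851)·2 = -2.1828.
u_2 = a_2 + 2.1828·q_1 = (1.4118, -3.0588, 0.9412).
‖u_2‖ = 3.4979, so q_2 = (0.4036, -0.8745, 0.2691).
q_1·a_3 = (-0.7276)·(-3) + (-0.4851)·(-2) + (-0.4851)·1 = 2.6679; q_2·a_3 = 0.4036·(-3) + (-0.8745)·(-2) + 0.2691·1 = 0.8072.
u_3 = a_3 − 2.6679·q_1 − 0.8072·q_2 = (-1.3846, 0.0000, 2.0769).
r_{33} = ‖u_3‖ = 2.4962.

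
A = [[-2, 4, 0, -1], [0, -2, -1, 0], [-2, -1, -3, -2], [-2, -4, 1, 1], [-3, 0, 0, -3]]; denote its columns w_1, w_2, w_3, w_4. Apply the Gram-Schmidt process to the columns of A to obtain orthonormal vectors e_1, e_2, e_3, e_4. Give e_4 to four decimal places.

e_1 = w_1/‖w_1‖ = (-2, 0, -2, -2, -3)/4.5826 = (-0.4364, 0.0000, -0.4364, -0.4364, -0.6547).
r_{12} = e_1·w_2 = 0.4364.
u_2 = w_2 − 0.4364·e_1 = (4.1905, -2.0000, -0.8095, -3.8095, 0.2857).
‖u_2‖ = 6.0671, so e_2 = (0.6907, -0.3296, -0.1334, -0.6279, 0.0471).
r_{13} = e_1·w_3 = 0.8729; r_{23} = e_2·w_3 = 0.1020.
u_3 = w_3 − 0.8729·e_1 − 0.1020·e_2 = (0.3105, -0.9664, -2.6054, 1.4450, 0.5666).
‖u_3‖ = 3.1981, so e_3 = (0.0971, -0.3022, -0.8147, 0.4518, 0.1772).
r_{14} = e_1·w_4 = 2.8368; r_{24} = e_2·w_4 = -1.1930; r_{34} = e_3·w_4 = 1.4526.
u_4 = w_4 − 2.8368·e_1 + 1.1930·e_2 − 1.4526·e_3 = (0.9211, 0.0457, 0.2623, 0.8327, -1.3440).
‖u_4‖ = 1.8491, so e_4 = (0.4981, 0.0247, 0.1419, 0.4503, -0.7269).

e_4 = (0.4981, 0.0247, 0.1419, 0.4503, -0.7269)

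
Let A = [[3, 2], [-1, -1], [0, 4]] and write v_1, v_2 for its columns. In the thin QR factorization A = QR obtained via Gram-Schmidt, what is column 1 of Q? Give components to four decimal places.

v_1 = (3, -1, 0); ‖v_1‖ = 3.1623, so q_1 = (0.9487, -0.3162, 0.0000).

q_1 = (0.9487, -0.3162, 0.0000)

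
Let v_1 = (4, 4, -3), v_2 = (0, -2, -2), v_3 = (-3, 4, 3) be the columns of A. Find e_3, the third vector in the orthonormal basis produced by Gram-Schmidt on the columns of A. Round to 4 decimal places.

e_1 = v_1/‖v_1‖ = (4, 4, -3)/6.4031 = (0.6247, 0.6247, -0.4685).
r_{12} = e_1·v_2 = -0.3123.
u_2 = v_2 + 0.3123·e_1 = (0.1951, -1.8049, -2.1463).
‖u_2‖ = 2.8111, so e_2 = (0.0694, -0.6420, -0.7635).
r_{13} = e_1·v_3 = -0.7809; r_{23} = e_2·v_3 = -5.0670.
u_3 = v_3 + 0.7809·e_1 + 5.0670·e_2 = (-2.1605, 1.2346, -1.2346).
‖u_3‖ = 2.7778, so e_3 = (-0.7778, 0.4444, -0.4444).

e_3 = (-0.7778, 0.4444, -0.4444)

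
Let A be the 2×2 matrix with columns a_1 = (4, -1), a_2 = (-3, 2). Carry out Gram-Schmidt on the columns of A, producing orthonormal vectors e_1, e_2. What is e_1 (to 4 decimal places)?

e_1 = (0.9701, -0.2425)

e_1 = a_1/‖a_1‖ = (4, -1)/4.1231 = (0.9701, -0.2425).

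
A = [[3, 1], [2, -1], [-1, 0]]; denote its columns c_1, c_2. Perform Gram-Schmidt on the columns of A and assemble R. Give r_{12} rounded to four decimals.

r_{12} = 0.2673

c_1 = (3, 2, -1); ‖c_1‖ = 3.7417, so e_1 = (0.8018, 0.5345, -0.2673).
r_{12} = e_1·c_2 = 0.2673.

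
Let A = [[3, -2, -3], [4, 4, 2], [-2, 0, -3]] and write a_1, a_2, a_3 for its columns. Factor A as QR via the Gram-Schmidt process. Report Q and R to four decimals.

a_1 = (3, 4, -2); ‖a_1‖ = 5.3852, so q_1 = (0.5571, 0.7428, -0.3714).
q_1·a_2 = 0.5571·(-2) + 0.7428·4 + (-0.3714)·0 = 1.8570.
u_2 = a_2 − 1.8570·q_1 = (-3.0345, 2.6207, 0.6897).
‖u_2‖ = 4.0684, so q_2 = (-0.7459, 0.6442, 0.1695).
q_1·a_3 = 0.5571·(-3) + 0.7428·2 + (-0.3714)·(-3) = 0.9285; q_2·a_3 = (-0.7459)·(-3) + 0.6442·2 + 0.1695·(-3) = 3.0174.
u_3 = a_3 − 0.9285·q_1 − 3.0174·q_2 = (-1.2667, -0.6333, -3.1667).
‖u_3‖ = 3.4689, so q_3 = (-0.3651, -0.1826, -0.9129).

Q = [[0.5571, -0.7459, -0.3651], [0.7428, 0.6442, -0.1826], [-0.3714, 0.1695, -0.9129]], R = [[5.3852, 1.8570, 0.9285], [0.0000, 4.0684, 3.0174], [0.0000, 0.0000, 3.4689]]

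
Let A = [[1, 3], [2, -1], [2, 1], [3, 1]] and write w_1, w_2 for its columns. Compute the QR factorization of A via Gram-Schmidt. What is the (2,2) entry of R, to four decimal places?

q_1 = w_1/‖w_1‖ = (1, 2, 2, 3)/4.2426 = (0.2357, 0.4714, 0.4714, 0.7071).
r_{12} = q_1·w_2 = 1.4142.
u_2 = w_2 − 1.4142·q_1 = (2.6667, -1.6667, 0.3333, 0.0000).
r_{22} = ‖u_2‖ = 3.1623.

r_{22} = 3.1623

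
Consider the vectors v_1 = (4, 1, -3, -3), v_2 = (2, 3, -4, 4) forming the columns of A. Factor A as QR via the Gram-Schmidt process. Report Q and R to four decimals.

e_1 = v_1/‖v_1‖ = (4, 1, -3, -3)/5.9161 = (0.6761, 0.1690, -0.5071, -0.5071).
r_{12} = e_1·v_2 = 1.8593.
u_2 = v_2 − 1.8593·e_1 = (0.7429, 2.6857, -3.0571, 4.9429).
‖u_2‖ = 6.4454, so e_2 = (0.1153, 0.4167, -0.4743, 0.7669).

Q = [[0.6761, 0.1153], [0.1690, 0.4167], [-0.5071, -0.4743], [-0.5071, 0.7669]], R = [[5.9161, 1.8593], [0.0000, 6.4454]]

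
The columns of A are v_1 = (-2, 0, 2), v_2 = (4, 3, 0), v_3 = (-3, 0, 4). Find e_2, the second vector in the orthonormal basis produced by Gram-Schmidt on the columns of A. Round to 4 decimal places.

v_1 = (-2, 0, 2); ‖v_1‖ = 2.8284, so e_1 = (-0.7071, 0.0000, 0.7071).
e_1·v_2 = (-0.7071)·4 + 0.0000·3 + 0.7071·0 = -2.8284.
u_2 = v_2 + 2.8284·e_1 = (2.0000, 3.0000, 2.0000).
‖u_2‖ = 4.1231, so e_2 = (0.4851, 0.7276, 0.4851).

e_2 = (0.4851, 0.7276, 0.4851)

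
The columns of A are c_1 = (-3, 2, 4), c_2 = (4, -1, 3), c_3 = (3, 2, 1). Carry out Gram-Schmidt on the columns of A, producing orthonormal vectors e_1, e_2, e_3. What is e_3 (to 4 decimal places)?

e_3 = (0.3651, 0.9129, -0.1826)

c_1 = (-3, 2, 4); ‖c_1‖ = 5.3852, so e_1 = (-0.5571, 0.3714, 0.7428).
e_1·c_2 = (-0.5571)·4 + 0.3714·(-1) + 0.7428·3 = -0.3714.
u_2 = c_2 + 0.3714·e_1 = (3.7931, -0.8621, 3.2759).
‖u_2‖ = 5.0855, so e_2 = (0.7459, -0.1695, 0.6442).
e_1·c_3 = (-0.5571)·3 + 0.3714·2 + 0.7428·1 = -0.1857; e_2·c_3 = 0.7459·3 + (-0.1695)·2 + 0.6442·1 = 2.5427.
u_3 = c_3 + 0.1857·e_1 − 2.5427·e_2 = (1.0000, 2.5000, -0.5000).
‖u_3‖ = 2.7386, so e_3 = (0.3651, 0.9129, -0.1826).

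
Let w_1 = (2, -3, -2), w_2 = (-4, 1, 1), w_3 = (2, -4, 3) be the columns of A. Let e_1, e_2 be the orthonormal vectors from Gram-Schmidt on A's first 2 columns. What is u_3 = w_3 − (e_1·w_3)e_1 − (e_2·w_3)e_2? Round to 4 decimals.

u_3 = (0.4088, -2.4526, 4.0876)

w_1 = (2, -3, -2); ‖w_1‖ = 4.1231, so e_1 = (0.4851, -0.7276, -0.4851).
e_1·w_2 = 0.4851·(-4) + (-0.7276)·1 + (-0.4851)·1 = -3.1530.
u_2 = w_2 + 3.1530·e_1 = (-2.4706, -1.2941, -0.5294).
‖u_2‖ = 2.8388, so e_2 = (-0.8703, -0.4559, -0.1865).
e_1·w_3 = 0.4851·2 + (-0.7276)·(-4) + (-0.4851)·3 = 2.4254; e_2·w_3 = (-0.8703)·2 + (-0.4559)·(-4) + (-0.1865)·3 = -0.4766.
u_3 = w_3 − 2.4254·e_1 + 0.4766·e_2 = (0.4088, -2.4526, 4.0876).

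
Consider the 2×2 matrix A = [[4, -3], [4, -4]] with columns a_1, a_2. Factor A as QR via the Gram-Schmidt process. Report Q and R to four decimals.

Q = [[0.7071, 0.7071], [0.7071, -0.7071]], R = [[5.6569, -4.9497], [0.0000, 0.7071]]

a_1 = (4, 4); ‖a_1‖ = 5.6569, so e_1 = (0.7071, 0.7071).
e_1·a_2 = 0.7071·(-3) + 0.7071·(-4) = -4.9497.
u_2 = a_2 + 4.9497·e_1 = (0.5000, -0.5000).
‖u_2‖ = 0.7071, so e_2 = (0.7071, -0.7071).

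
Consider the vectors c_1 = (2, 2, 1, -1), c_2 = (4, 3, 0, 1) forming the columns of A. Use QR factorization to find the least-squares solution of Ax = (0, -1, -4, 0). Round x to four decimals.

q_1 = c_1/‖c_1‖ = (2, 2, 1, -1)/3.1623 = (0.6325, 0.6325, 0.3162, -0.3162).
r_{12} = q_1·c_2 = 4.1110.
u_2 = c_2 − 4.1110·q_1 = (1.4000, 0.4000, -1.3000, 2.3000).
‖u_2‖ = 3.0166, so q_2 = (0.4641, 0.1326, -0.4309, 0.7624).
Qᵀb = (-1.8974, 1.5912).
Back-substitute: x_2 = 1.5912/3.0166 = 0.5275.
x_1 = (-1.8974 − 4.1110·0.5275)/3.1623 = -1.2857.

x = (-1.2857, 0.5275)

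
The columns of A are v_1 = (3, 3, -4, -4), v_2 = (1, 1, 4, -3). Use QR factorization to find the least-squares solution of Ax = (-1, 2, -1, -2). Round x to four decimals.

v_1 = (3, 3, -4, -4); ‖v_1‖ = 7.0711, so e_1 = (0.4243, 0.4243, -0.5657, -0.5657).
e_1·v_2 = 0.4243·1 + 0.4243·1 + (-0.5657)·4 + (-0.5657)·(-3) = 0.2828.
u_2 = v_2 − 0.2828·e_1 = (0.8800, 0.8800, 4.1600, -2.8400).
‖u_2‖ = 5.1884, so e_2 = (0.1696, 0.1696, 0.8018, -0.5474).
Qᵀb = (2.1213, 0.4626).
Back-substitute: x_2 = 0.4626/5.1884 = 0.0892.
x_1 = (2.1213 − 0.2828·0.0892)/7.0711 = 0.2964.

x = (0.2964, 0.0892)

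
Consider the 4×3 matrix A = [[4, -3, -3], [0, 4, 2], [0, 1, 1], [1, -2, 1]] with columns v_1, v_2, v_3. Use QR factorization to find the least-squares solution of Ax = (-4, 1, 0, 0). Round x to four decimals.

e_1 = v_1/‖v_1‖ = (4, 0, 0, 1)/4.1231 = (0.9701, 0.0000, 0.0000, 0.2425).
r_{12} = e_1·v_2 = -3.3955.
u_2 = v_2 + 3.3955·e_1 = (0.2941, 4.0000, 1.0000, -1.1765).
‖u_2‖ = 4.2977, so e_2 = (0.0684, 0.9307, 0.2327, -0.2737).
r_{13} = e_1·v_3 = -2.6679; r_{23} = e_2·v_3 = 1.6151.
u_3 = v_3 + 2.6679·e_1 − 1.6151·e_2 = (-0.5223, 0.4968, 0.6242, 2.0892).
‖u_3‖ = 2.2965, so e_3 = (-0.2274, 0.2163, 0.2718, 0.9097).
Qᵀb = (-3.8806, 0.6570, 1.1261).
Back-substitute: x_3 = 1.1261/2.2965 = 0.4903.
x_2 = (0.6570 − 1.6151·0.4903)/4.2977 = -0.0314.
x_1 = (-3.8806 + 3.3955·(-0.0314) + 2.6679·0.4903)/4.1231 = -0.6498.

x = (-0.6498, -0.0314, 0.4903)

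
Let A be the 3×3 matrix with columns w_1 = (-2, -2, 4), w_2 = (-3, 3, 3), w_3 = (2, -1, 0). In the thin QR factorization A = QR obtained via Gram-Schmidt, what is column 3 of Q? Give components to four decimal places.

e_3 = (0.8018, 0.2673, 0.5345)

e_1 = w_1/‖w_1‖ = (-2, -2, 4)/4.8990 = (-0.4082, -0.4082, 0.8165).
r_{12} = e_1·w_2 = 2.4495.
u_2 = w_2 − 2.4495·e_1 = (-2.0000, 4.0000, 1.0000).
‖u_2‖ = 4.5826, so e_2 = (-0.4364, 0.8729, 0.2182).
r_{13} = e_1·w_3 = -0.4082; r_{23} = e_2·w_3 = -1.7457.
u_3 = w_3 + 0.4082·e_1 + 1.7457·e_2 = (1.0714, 0.3571, 0.7143).
‖u_3‖ = 1.3363, so e_3 = (0.8018, 0.2673, 0.5345).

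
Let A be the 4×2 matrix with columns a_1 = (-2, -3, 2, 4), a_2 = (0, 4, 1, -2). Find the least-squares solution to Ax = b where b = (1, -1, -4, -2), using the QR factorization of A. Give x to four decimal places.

e_1 = a_1/‖a_1‖ = (-2, -3, 2, 4)/5.7446 = (-0.3482, -0.5222, 0.3482, 0.6963).
r_{12} = e_1·a_2 = -3.1334.
u_2 = a_2 + 3.1334·e_1 = (-1.0909, 2.3636, 2.0909, 0.1818).
‖u_2‖ = 3.3439, so e_2 = (-0.3262, 0.7068, 0.6253, 0.0544).
Qᵀb = (-2.6112, -3.6430).
Back-substitute: x_2 = -3.6430/3.3439 = -1.0894.
x_1 = (-2.6112 + 3.1334·(-1.0894))/5.7446 = -1.0488.

x = (-1.0488, -1.0894)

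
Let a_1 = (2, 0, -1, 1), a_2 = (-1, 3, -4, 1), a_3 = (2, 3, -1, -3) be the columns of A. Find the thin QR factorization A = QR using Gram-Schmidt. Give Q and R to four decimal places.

Q = [[0.8165, -0.3961, 0.4166], [0.0000, 0.5941, 0.4817], [-0.4082, -0.6931, 0.0651], [0.4082, 0.0990, -0.7682]], R = [[2.4495, 1.2247, 0.8165], [0.0000, 5.0498, 1.3862], [0.0000, 0.0000, 4.5179]]

a_1 = (2, 0, -1, 1); ‖a_1‖ = 2.4495, so e_1 = (0.8165, 0.0000, -0.4082, 0.4082).
e_1·a_2 = 0.8165·(-1) + 0.0000·3 + (-0.4082)·(-4) + 0.4082·1 = 1.2247.
u_2 = a_2 − 1.2247·e_1 = (-2.0000, 3.0000, -3.5000, 0.5000).
‖u_2‖ = 5.0498, so e_2 = (-0.3961, 0.5941, -0.6931, 0.0990).
e_1·a_3 = 0.8165·2 + 0.0000·3 + (-0.4082)·(-1) + 0.4082·(-3) = 0.8165; e_2·a_3 = (-0.3961)·2 + 0.5941·3 + (-0.6931)·(-1) + 0.0990·(-3) = 1.3862.
u_3 = a_3 − 0.8165·e_1 − 1.3862·e_2 = (1.8824, 2.1765, 0.2941, -3.4706).
‖u_3‖ = 4.5179, so e_3 = (0.4166, 0.4817, 0.0651, -0.7682).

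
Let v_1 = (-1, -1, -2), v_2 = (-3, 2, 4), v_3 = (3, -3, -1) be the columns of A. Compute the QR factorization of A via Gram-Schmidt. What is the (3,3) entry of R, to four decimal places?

r_{33} = 2.2361

v_1 = (-1, -1, -2); ‖v_1‖ = 2.4495, so e_1 = (-0.4082, -0.4082, -0.8165).
e_1·v_2 = (-0.4082)·(-3) + (-0.4082)·2 + (-0.8165)·4 = -2.8577.
u_2 = v_2 + 2.8577·e_1 = (-4.1667, 0.8333, 1.6667).
‖u_2‖ = 4.5644, so e_2 = (-0.9129, 0.1826, 0.3651).
e_1·v_3 = (-0.4082)·3 + (-0.4082)·(-3) + (-0.8165)·(-1) = 0.8165; e_2·v_3 = (-0.9129)·3 + 0.1826·(-3) + 0.3651·(-1) = -3.6515.
u_3 = v_3 − 0.8165·e_1 + 3.6515·e_2 = (0.0000, -2.0000, 1.0000).
r_{33} = ‖u_3‖ = 2.2361.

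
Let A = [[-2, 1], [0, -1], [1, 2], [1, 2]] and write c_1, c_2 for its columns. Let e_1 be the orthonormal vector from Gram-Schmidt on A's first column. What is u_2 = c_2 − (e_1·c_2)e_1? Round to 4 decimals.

u_2 = (1.6667, -1.0000, 1.6667, 1.6667)

c_1 = (-2, 0, 1, 1); ‖c_1‖ = 2.4495, so e_1 = (-0.8165, 0.0000, 0.4082, 0.4082).
e_1·c_2 = (-0.8165)·1 + 0.0000·(-1) + 0.4082·2 + 0.4082·2 = 0.8165.
u_2 = c_2 − 0.8165·e_1 = (1.6667, -1.0000, 1.6667, 1.6667).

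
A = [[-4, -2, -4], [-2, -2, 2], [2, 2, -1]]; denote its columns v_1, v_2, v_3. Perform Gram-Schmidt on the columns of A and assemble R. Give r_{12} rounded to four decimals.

r_{12} = 3.2660

e_1 = v_1/‖v_1‖ = (-4, -2, 2)/4.8990 = (-0.8165, -0.4082, 0.4082).
r_{12} = e_1·v_2 = 3.2660.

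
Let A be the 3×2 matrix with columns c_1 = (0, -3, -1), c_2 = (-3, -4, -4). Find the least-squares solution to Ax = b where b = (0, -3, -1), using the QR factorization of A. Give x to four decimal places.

c_1 = (0, -3, -1); ‖c_1‖ = 3.1623, so q_1 = (0.0000, -0.9487, -0.3162).
q_1·c_2 = 0.0000·(-3) + (-0.9487)·(-4) + (-0.3162)·(-4) = 5.0596.
u_2 = c_2 − 5.0596·q_1 = (-3.0000, 0.8000, -2.4000).
‖u_2‖ = 3.9243, so q_2 = (-0.7645, 0.2039, -0.6116).
Qᵀb = (3.1623, 0.0000).
Back-substitute: x_2 = 0.0000/3.9243 = 0.0000.
x_1 = (3.1623 − 5.0596·0.0000)/3.1623 = 1.0000.

x = (1.0000, 0.0000)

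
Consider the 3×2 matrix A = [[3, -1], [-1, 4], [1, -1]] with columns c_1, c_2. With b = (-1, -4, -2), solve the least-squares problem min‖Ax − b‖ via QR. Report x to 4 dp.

x = (-0.9104, -1.1269)

c_1 = (3, -1, 1); ‖c_1‖ = 3.3166, so e_1 = (0.9045, -0.3015, 0.3015).
e_1·c_2 = 0.9045·(-1) + (-0.3015)·4 + 0.3015·(-1) = -2.4121.
u_2 = c_2 + 2.4121·e_1 = (1.1818, 3.2727, -0.2727).
‖u_2‖ = 3.4902, so e_2 = (0.3386, 0.9377, -0.0781).
Qᵀb = (-0.3015, -3.9330).
Back-substitute: x_2 = -3.9330/3.4902 = -1.1269.
x_1 = (-0.3015 + 2.4121·(-1.1269))/3.3166 = -0.9104.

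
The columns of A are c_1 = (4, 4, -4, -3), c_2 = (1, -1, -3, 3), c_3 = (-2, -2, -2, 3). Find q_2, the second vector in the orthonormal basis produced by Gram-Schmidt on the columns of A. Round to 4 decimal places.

c_1 = (4, 4, -4, -3); ‖c_1‖ = 7.5498, so q_1 = (0.5298, 0.5298, -0.5298, -0.3974).
q_1·c_2 = 0.5298·1 + 0.5298·(-1) + (-0.5298)·(-3) + (-0.3974)·3 = 0.3974.
u_2 = c_2 − 0.3974·q_1 = (0.7895, -1.2105, -2.7895, 3.1579).
‖u_2‖ = 4.4544, so q_2 = (0.1772, -0.2718, -0.6262, 0.7089).

q_2 = (0.1772, -0.2718, -0.6262, 0.7089)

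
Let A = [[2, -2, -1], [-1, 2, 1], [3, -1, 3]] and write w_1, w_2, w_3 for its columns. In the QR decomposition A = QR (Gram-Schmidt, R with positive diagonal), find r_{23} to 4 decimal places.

w_1 = (2, -1, 3); ‖w_1‖ = 3.7417, so e_1 = (0.5345, -0.2673, 0.8018).
e_1·w_2 = 0.5345·(-2) + (-0.2673)·2 + 0.8018·(-1) = -2.4054.
u_2 = w_2 + 2.4054·e_1 = (-0.7143, 1.3571, 0.9286).
‖u_2‖ = 1.7928, so e_2 = (-0.3984, 0.7570, 0.5179).
r_{23} = e_2·w_3 = 2.7092.

r_{23} = 2.7092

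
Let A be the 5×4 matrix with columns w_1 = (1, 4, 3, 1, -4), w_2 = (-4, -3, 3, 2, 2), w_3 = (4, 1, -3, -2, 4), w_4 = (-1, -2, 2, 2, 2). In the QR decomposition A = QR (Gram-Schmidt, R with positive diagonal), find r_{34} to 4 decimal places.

w_1 = (1, 4, 3, 1, -4); ‖w_1‖ = 6.5574, so e_1 = (0.1525, 0.6100, 0.4575, 0.1525, -0.6100).
e_1·w_2 = 0.1525·(-4) + 0.6100·(-3) + 0.4575·3 + 0.1525·2 + (-0.6100)·2 = -1.9825.
u_2 = w_2 + 1.9825·e_1 = (-3.6977, -1.7907, 3.9070, 2.3023, 0.7907).
‖u_2‖ = 6.1701, so e_2 = (-0.5993, -0.2902, 0.6332, 0.3731, 0.1282).
e_1·w_3 = 0.1525·4 + 0.6100·1 + 0.4575·(-3) + 0.1525·(-2) + (-0.6100)·4 = -2.8975; e_2·w_3 = (-0.5993)·4 + (-0.2902)·1 + 0.6332·(-3) + 0.3731·(-2) + 0.1282·4 = -4.8207.
u_3 = w_3 + 2.8975·e_1 + 4.8207·e_2 = (1.5528, 1.3684, 1.3781, 0.2407, 2.8503).
‖u_3‖ = 3.7902, so e_3 = (0.4097, 0.3610, 0.3636, 0.0635, 0.7520).
r_{34} = e_3·w_4 = 1.2265.

r_{34} = 1.2265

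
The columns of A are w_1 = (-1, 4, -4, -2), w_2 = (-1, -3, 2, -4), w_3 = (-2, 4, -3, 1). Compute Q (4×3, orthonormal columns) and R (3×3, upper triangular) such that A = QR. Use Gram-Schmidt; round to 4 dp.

w_1 = (-1, 4, -4, -2); ‖w_1‖ = 6.0828, so q_1 = (-0.1644, 0.6576, -0.6576, -0.3288).
q_1·w_2 = (-0.1644)·(-1) + 0.6576·(-3) + (-0.6576)·2 + (-0.3288)·(-4) = -1.8084.
u_2 = w_2 + 1.8084·q_1 = (-1.2973, -1.8108, 0.8108, -4.5946).
‖u_2‖ = 5.1701, so q_2 = (-0.2509, -0.3502, 0.1568, -0.8887).
q_1·w_3 = (-0.1644)·(-2) + 0.6576·4 + (-0.6576)·(-3) + (-0.3288)·1 = 4.6032; q_2·w_3 = (-0.2509)·(-2) + (-0.3502)·4 + 0.1568·(-3) + (-0.8887)·1 = -2.2583.
u_3 = w_3 − 4.6032·q_1 + 2.2583·q_2 = (-1.8099, 0.1820, 0.3812, 0.5066).
‖u_3‖ = 1.9263, so q_3 = (-0.9396, 0.0945, 0.1979, 0.2630).

Q = [[-0.1644, -0.2509, -0.9396], [0.6576, -0.3502, 0.0945], [-0.6576, 0.1568, 0.1979], [-0.3288, -0.8887, 0.2630]], R = [[6.0828, -1.8084, 4.6032], [0.0000, 5.1701, -2.2583], [0.0000, 0.0000, 1.9263]]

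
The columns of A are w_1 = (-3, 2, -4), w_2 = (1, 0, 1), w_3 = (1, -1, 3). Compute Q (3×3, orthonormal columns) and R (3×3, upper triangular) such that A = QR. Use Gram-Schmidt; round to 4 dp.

Q = [[-0.5571, 0.4952, -0.6667], [0.3714, 0.8666, 0.3333], [-0.7428, 0.0619, 0.6667]], R = [[5.3852, -1.2999, -3.1568], [0.0000, 0.5571, -0.1857], [0.0000, 0.0000, 1.0000]]

w_1 = (-3, 2, -4); ‖w_1‖ = 5.3852, so e_1 = (-0.5571, 0.3714, -0.7428).
e_1·w_2 = (-0.5571)·1 + 0.3714·0 + (-0.7428)·1 = -1.2999.
u_2 = w_2 + 1.2999·e_1 = (0.2759, 0.4828, 0.0345).
‖u_2‖ = 0.5571, so e_2 = (0.4952, 0.8666, 0.0619).
e_1·w_3 = (-0.5571)·1 + 0.3714·(-1) + (-0.7428)·3 = -3.1568; e_2·w_3 = 0.4952·1 + 0.8666·(-1) + 0.0619·3 = -0.1857.
u_3 = w_3 + 3.1568·e_1 + 0.1857·e_2 = (-0.6667, 0.3333, 0.6667).
‖u_3‖ = 1.0000, so e_3 = (-0.6667, 0.3333, 0.6667).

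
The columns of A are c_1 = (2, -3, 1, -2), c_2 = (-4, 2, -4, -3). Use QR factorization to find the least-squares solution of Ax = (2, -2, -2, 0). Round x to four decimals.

c_1 = (2, -3, 1, -2); ‖c_1‖ = 4.2426, so q_1 = (0.4714, -0.7071, 0.2357, -0.4714).
q_1·c_2 = 0.4714·(-4) + (-0.7071)·2 + 0.2357·(-4) + (-0.4714)·(-3) = -2.8284.
u_2 = c_2 + 2.8284·q_1 = (-2.6667, 0.0000, -3.3333, -4.3333).
‖u_2‖ = 6.0828, so q_2 = (-0.4384, 0.0000, -0.5480, -0.7124).
Qᵀb = (1.8856, 0.2192).
Back-substitute: x_2 = 0.2192/6.0828 = 0.0360.
x_1 = (1.8856 + 2.8284·0.0360)/4.2426 = 0.4685.

x = (0.4685, 0.0360)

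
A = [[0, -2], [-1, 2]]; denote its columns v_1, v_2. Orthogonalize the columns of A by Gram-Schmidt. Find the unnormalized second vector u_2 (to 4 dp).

v_1 = (0, -1); ‖v_1‖ = 1.0000, so q_1 = (0.0000, -1.0000).
q_1·v_2 = 0.0000·(-2) + (-1.0000)·2 = -2.0000.
u_2 = v_2 + 2.0000·q_1 = (-2.0000, 0.0000).

u_2 = (-2.0000, 0.0000)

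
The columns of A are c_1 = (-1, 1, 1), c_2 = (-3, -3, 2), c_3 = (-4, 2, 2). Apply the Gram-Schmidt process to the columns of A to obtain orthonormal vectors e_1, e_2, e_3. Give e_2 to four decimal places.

e_2 = (-0.5133, -0.8066, 0.2933)

c_1 = (-1, 1, 1); ‖c_1‖ = 1.7321, so e_1 = (-0.5774, 0.5774, 0.5774).
e_1·c_2 = (-0.5774)·(-3) + 0.5774·(-3) + 0.5774·2 = 1.1547.
u_2 = c_2 − 1.1547·e_1 = (-2.3333, -3.6667, 1.3333).
‖u_2‖ = 4.5461, so e_2 = (-0.5133, -0.8066, 0.2933).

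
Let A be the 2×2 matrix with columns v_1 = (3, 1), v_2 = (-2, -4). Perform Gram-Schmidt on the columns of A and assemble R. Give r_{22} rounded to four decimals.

v_1 = (3, 1); ‖v_1‖ = 3.1623, so e_1 = (0.9487, 0.3162).
e_1·v_2 = 0.9487·(-2) + 0.3162·(-4) = -3.1623.
u_2 = v_2 + 3.1623·e_1 = (1.0000, -3.0000).
r_{22} = ‖u_2‖ = 3.1623.

r_{22} = 3.1623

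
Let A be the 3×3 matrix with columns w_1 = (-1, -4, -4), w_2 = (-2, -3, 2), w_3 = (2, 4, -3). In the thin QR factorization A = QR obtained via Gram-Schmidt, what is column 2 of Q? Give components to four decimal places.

q_2 = (-0.4558, -0.5698, 0.6838)

w_1 = (-1, -4, -4); ‖w_1‖ = 5.7446, so q_1 = (-0.1741, -0.6963, -0.6963).
q_1·w_2 = (-0.1741)·(-2) + (-0.6963)·(-3) + (-0.6963)·2 = 1.0445.
u_2 = w_2 − 1.0445·q_1 = (-1.8182, -2.2727, 2.7273).
‖u_2‖ = 3.9886, so q_2 = (-0.4558, -0.5698, 0.6838).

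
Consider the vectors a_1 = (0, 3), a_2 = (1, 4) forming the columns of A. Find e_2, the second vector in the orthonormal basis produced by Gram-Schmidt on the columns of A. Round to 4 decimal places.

e_1 = a_1/‖a_1‖ = (0, 3)/3.0000 = (0.0000, 1.0000).
r_{12} = e_1·a_2 = 4.0000.
u_2 = a_2 − 4.0000·e_1 = (1.0000, 0.0000).
‖u_2‖ = 1.0000, so e_2 = (1.0000, 0.0000).

e_2 = (1.0000, 0.0000)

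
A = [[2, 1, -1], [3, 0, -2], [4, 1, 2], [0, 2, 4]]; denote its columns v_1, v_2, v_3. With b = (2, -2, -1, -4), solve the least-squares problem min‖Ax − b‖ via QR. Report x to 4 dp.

x = (-0.2071, 0.0009, -0.6403)

q_1 = v_1/‖v_1‖ = (2, 3, 4, 0)/5.3852 = (0.3714, 0.5571, 0.7428, 0.0000).
r_{12} = q_1·v_2 = 1.1142.
u_2 = v_2 − 1.1142·q_1 = (0.5862, -0.6207, 0.1724, 2.0000).
‖u_2‖ = 2.1814, so q_2 = (0.2687, -0.2845, 0.0790, 0.9168).
r_{13} = q_1·v_3 = 0.0000; r_{23} = q_2·v_3 = 4.1257.
u_3 = v_3 + 0.0000·q_1 − 4.1257·q_2 = (-2.1087, -0.8261, 1.6739, 0.2174).
‖u_3‖ = 2.8246, so q_3 = (-0.7466, -0.2925, 0.5926, 0.0770).
Qᵀb = (-1.1142, -2.6398, -1.8087).
Back-substitute: x_3 = -1.8087/2.8246 = -0.6403.
x_2 = (-2.6398 − 4.1257·(-0.6403))/2.1814 = 0.0009.
x_1 = (-1.1142 − 1.1142·0.0009 + 0.0000·(-0.6403))/5.3852 = -0.2071.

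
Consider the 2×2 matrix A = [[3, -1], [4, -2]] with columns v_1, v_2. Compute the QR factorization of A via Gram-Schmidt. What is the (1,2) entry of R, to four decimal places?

e_1 = v_1/‖v_1‖ = (3, 4)/5.0000 = (0.6000, 0.8000).
r_{12} = e_1·v_2 = -2.2000.

r_{12} = -2.2000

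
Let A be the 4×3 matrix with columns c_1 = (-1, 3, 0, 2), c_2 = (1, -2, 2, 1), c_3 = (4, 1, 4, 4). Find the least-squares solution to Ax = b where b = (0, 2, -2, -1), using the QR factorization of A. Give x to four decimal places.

x = (-0.3596, -1.4433, 0.2597)

e_1 = c_1/‖c_1‖ = (-1, 3, 0, 2)/3.7417 = (-0.2673, 0.8018, 0.0000, 0.5345).
r_{12} = e_1·c_2 = -1.3363.
u_2 = c_2 + 1.3363·e_1 = (0.6429, -0.9286, 2.0000, 1.7143).
‖u_2‖ = 2.8661, so e_2 = (0.2243, -0.3240, 0.6978, 0.5981).
r_{13} = e_1·c_3 = 1.8708; r_{23} = e_2·c_3 = 5.7570.
u_3 = c_3 − 1.8708·e_1 − 5.7570·e_2 = (3.2087, 1.3652, -0.0174, -0.4435).
‖u_3‖ = 3.5152, so e_3 = (0.9128, 0.3884, -0.0049, -0.1262).
Qᵀb = (1.0690, -2.6418, 0.9128).
Back-substitute: x_3 = 0.9128/3.5152 = 0.2597.
x_2 = (-2.6418 − 5.7570·0.2597)/2.8661 = -1.4433.
x_1 = (1.0690 + 1.3363·(-1.4433) − 1.8708·0.2597)/3.7417 = -0.3596.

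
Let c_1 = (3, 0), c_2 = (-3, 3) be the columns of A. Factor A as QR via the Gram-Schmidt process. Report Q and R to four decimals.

e_1 = c_1/‖c_1‖ = (3, 0)/3.0000 = (1.0000, 0.0000).
r_{12} = e_1·c_2 = -3.0000.
u_2 = c_2 + 3.0000·e_1 = (0.0000, 3.0000).
‖u_2‖ = 3.0000, so e_2 = (0.0000, 1.0000).

Q = [[1.0000, 0.0000], [0.0000, 1.0000]], R = [[3.0000, -3.0000], [0.0000, 3.0000]]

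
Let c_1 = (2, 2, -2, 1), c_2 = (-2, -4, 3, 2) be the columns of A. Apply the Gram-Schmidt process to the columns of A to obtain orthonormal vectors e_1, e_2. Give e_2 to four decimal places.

c_1 = (2, 2, -2, 1); ‖c_1‖ = 3.6056, so e_1 = (0.5547, 0.5547, -0.5547, 0.2774).
e_1·c_2 = 0.5547·(-2) + 0.5547·(-4) + (-0.5547)·3 + 0.2774·2 = -4.4376.
u_2 = c_2 + 4.4376·e_1 = (0.4615, -1.5385, 0.5385, 3.2308).
‖u_2‖ = 3.6480, so e_2 = (0.1265, -0.4217, 0.1476, 0.8856).

e_2 = (0.1265, -0.4217, 0.1476, 0.8856)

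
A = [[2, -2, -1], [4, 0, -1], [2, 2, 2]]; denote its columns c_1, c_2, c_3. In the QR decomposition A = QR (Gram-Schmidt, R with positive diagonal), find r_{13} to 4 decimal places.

c_1 = (2, 4, 2); ‖c_1‖ = 4.8990, so e_1 = (0.4082, 0.8165, 0.4082).
r_{13} = e_1·c_3 = -0.4082.

r_{13} = -0.4082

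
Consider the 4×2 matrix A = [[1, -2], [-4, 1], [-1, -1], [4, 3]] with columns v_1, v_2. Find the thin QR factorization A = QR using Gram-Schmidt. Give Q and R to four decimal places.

v_1 = (1, -4, -1, 4); ‖v_1‖ = 5.8310, so e_1 = (0.1715, -0.6860, -0.1715, 0.6860).
e_1·v_2 = 0.1715·(-2) + (-0.6860)·1 + (-0.1715)·(-1) + 0.6860·3 = 1.2005.
u_2 = v_2 − 1.2005·e_1 = (-2.2059, 1.8235, -0.7941, 2.1765).
‖u_2‖ = 3.6822, so e_2 = (-0.5991, 0.4952, -0.2157, 0.5911).

Q = [[0.1715, -0.5991], [-0.6860, 0.4952], [-0.1715, -0.2157], [0.6860, 0.5911]], R = [[5.8310, 1.2005], [0.0000, 3.6822]]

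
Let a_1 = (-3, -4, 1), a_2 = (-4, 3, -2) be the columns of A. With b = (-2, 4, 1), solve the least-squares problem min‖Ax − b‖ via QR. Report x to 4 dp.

x = (-0.3000, 0.6000)

a_1 = (-3, -4, 1); ‖a_1‖ = 5.0990, so e_1 = (-0.5883, -0.7845, 0.1961).
e_1·a_2 = (-0.5883)·(-4) + (-0.7845)·3 + 0.1961·(-2) = -0.3922.
u_2 = a_2 + 0.3922·e_1 = (-4.2308, 2.6923, -1.9231).
‖u_2‖ = 5.3709, so e_2 = (-0.7877, 0.5013, -0.3581).
Qᵀb = (-1.7650, 3.2225).
Back-substitute: x_2 = 3.2225/5.3709 = 0.6000.
x_1 = (-1.7650 + 0.3922·0.6000)/5.0990 = -0.3000.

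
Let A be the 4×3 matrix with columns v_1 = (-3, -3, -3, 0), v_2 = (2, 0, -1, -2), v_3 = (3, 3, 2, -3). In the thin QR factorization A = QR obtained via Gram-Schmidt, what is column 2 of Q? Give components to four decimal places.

e_1 = v_1/‖v_1‖ = (-3, -3, -3, 0)/5.1962 = (-0.5774, -0.5774, -0.5774, 0.0000).
r_{12} = e_1·v_2 = -0.5774.
u_2 = v_2 + 0.5774·e_1 = (1.6667, -0.3333, -1.3333, -2.0000).
‖u_2‖ = 2.9439, so e_2 = (0.5661, -0.1132, -0.4529, -0.6794).

e_2 = (0.5661, -0.1132, -0.4529, -0.6794)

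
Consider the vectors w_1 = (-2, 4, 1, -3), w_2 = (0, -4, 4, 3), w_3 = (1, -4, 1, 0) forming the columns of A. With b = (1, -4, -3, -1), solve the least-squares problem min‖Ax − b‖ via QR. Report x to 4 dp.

x = (-0.4679, -0.8278, 1.2556)

e_1 = w_1/‖w_1‖ = (-2, 4, 1, -3)/5.4772 = (-0.3651, 0.7303, 0.1826, -0.5477).
r_{12} = e_1·w_2 = -3.8341.
u_2 = w_2 + 3.8341·e_1 = (-1.4000, -1.2000, 4.7000, 0.9000).
‖u_2‖ = 5.1284, so e_2 = (-0.2730, -0.2340, 0.9165, 0.1755).
r_{13} = e_1·w_3 = -3.1038; r_{23} = e_2·w_3 = 1.5795.
u_3 = w_3 + 3.1038·e_1 − 1.5795·e_2 = (0.2978, -1.3638, 0.1191, -1.9772).
‖u_3‖ = 2.4232, so e_3 = (0.1229, -0.5628, 0.0492, -0.8159).
Qᵀb = (-3.2863, -2.2619, 3.0425).
Back-substitute: x_3 = 3.0425/2.4232 = 1.2556.
x_2 = (-2.2619 − 1.5795·1.2556)/5.1284 = -0.8278.
x_1 = (-3.2863 + 3.8341·(-0.8278) + 3.1038·1.2556)/5.4772 = -0.4679.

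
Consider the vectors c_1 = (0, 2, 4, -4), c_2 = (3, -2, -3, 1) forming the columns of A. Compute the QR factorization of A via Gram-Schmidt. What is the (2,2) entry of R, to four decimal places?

q_1 = c_1/‖c_1‖ = (0, 2, 4, -4)/6.0000 = (0.0000, 0.3333, 0.6667, -0.6667).
r_{12} = q_1·c_2 = -3.3333.
u_2 = c_2 + 3.3333·q_1 = (3.0000, -0.8889, -0.7778, -1.2222).
r_{22} = ‖u_2‖ = 3.4480.

r_{22} = 3.4480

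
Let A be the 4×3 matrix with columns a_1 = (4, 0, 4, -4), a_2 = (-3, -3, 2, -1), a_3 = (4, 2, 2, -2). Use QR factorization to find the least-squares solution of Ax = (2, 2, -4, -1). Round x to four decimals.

x = (1.9643, -2.4286, -3.0714)

a_1 = (4, 0, 4, -4); ‖a_1‖ = 6.9282, so q_1 = (0.5774, 0.0000, 0.5774, -0.5774).
q_1·a_2 = 0.5774·(-3) + 0.0000·(-3) + 0.5774·2 + (-0.5774)·(-1) = 0.0000.
u_2 = a_2 + 0.0000·q_1 = (-3.0000, -3.0000, 2.0000, -1.0000).
‖u_2‖ = 4.7958, so q_2 = (-0.6255, -0.6255, 0.4170, -0.2085).
q_1·a_3 = 0.5774·4 + 0.0000·2 + 0.5774·2 + (-0.5774)·(-2) = 4.6188; q_2·a_3 = (-0.6255)·4 + (-0.6255)·2 + 0.4170·2 + (-0.2085)·(-2) = -2.5022.
u_3 = a_3 − 4.6188·q_1 + 2.5022·q_2 = (-0.2319, 0.4348, 0.3768, 0.1449).
‖u_3‖ = 0.6370, so q_3 = (-0.3640, 0.6825, 0.5915, 0.2275).
Qᵀb = (-0.5774, -3.9618, -1.9566).
Back-substitute: x_3 = -1.9566/0.6370 = -3.0714.
x_2 = (-3.9618 + 2.5022·(-3.0714))/4.7958 = -2.4286.
x_1 = (-0.5774 + 0.0000·(-2.4286) − 4.6188·(-3.0714))/6.9282 = 1.9643.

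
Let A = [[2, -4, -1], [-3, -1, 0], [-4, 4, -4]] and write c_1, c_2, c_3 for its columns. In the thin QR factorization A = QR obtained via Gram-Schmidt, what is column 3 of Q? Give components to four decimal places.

e_1 = c_1/‖c_1‖ = (2, -3, -4)/5.3852 = (0.3714, -0.5571, -0.7428).
r_{12} = e_1·c_2 = -3.8996.
u_2 = c_2 + 3.8996·e_1 = (-2.5517, -3.1724, 1.1034).
‖u_2‖ = 4.2182, so e_2 = (-0.6049, -0.7521, 0.2616).
r_{13} = e_1·c_3 = 2.5997; r_{23} = e_2·c_3 = -0.4414.
u_3 = c_3 − 2.5997·e_1 + 0.4414·e_2 = (-2.2326, 1.1163, -1.9535).
‖u_3‖ = 3.1696, so e_3 = (-0.7044, 0.3522, -0.6163).

e_3 = (-0.7044, 0.3522, -0.6163)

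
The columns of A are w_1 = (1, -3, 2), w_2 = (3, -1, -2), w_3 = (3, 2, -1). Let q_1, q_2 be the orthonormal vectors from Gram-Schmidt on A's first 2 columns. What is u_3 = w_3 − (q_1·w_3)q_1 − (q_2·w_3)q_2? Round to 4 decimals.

u_3 = (1.3333, 1.3333, 1.3333)

q_1 = w_1/‖w_1‖ = (1, -3, 2)/3.7417 = (0.2673, -0.8018, 0.5345).
r_{12} = q_1·w_2 = 0.5345.
u_2 = w_2 − 0.5345·q_1 = (2.8571, -0.5714, -2.2857).
‖u_2‖ = 3.7033, so q_2 = (0.7715, -0.1543, -0.6172).
r_{13} = q_1·w_3 = -1.3363; r_{23} = q_2·w_3 = 2.6232.
u_3 = w_3 + 1.3363·q_1 − 2.6232·q_2 = (1.3333, 1.3333, 1.3333).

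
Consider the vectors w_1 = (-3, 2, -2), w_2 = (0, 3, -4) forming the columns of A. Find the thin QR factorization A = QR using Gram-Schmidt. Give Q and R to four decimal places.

Q = [[-0.7276, 0.6731], [0.4851, 0.3686], [-0.4851, -0.6411]], R = [[4.1231, 3.3955], [0.0000, 3.6702]]

w_1 = (-3, 2, -2); ‖w_1‖ = 4.1231, so e_1 = (-0.7276, 0.4851, -0.4851).
e_1·w_2 = (-0.7276)·0 + 0.4851·3 + (-0.4851)·(-4) = 3.3955.
u_2 = w_2 − 3.3955·e_1 = (2.4706, 1.3529, -2.3529).
‖u_2‖ = 3.6702, so e_2 = (0.6731, 0.3686, -0.6411).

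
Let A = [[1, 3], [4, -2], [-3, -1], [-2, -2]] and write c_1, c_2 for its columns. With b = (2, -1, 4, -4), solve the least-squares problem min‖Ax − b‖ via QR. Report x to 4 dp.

q_1 = c_1/‖c_1‖ = (1, 4, -3, -2)/5.4772 = (0.1826, 0.7303, -0.5477, -0.3651).
r_{12} = q_1·c_2 = 0.3651.
u_2 = c_2 − 0.3651·q_1 = (2.9333, -2.2667, -0.8000, -1.8667).
‖u_2‖ = 4.2269, so q_2 = (0.6940, -0.5362, -0.1893, -0.4416).
Qᵀb = (-1.0954, 2.9336).
Back-substitute: x_2 = 2.9336/4.2269 = 0.6940.
x_1 = (-1.0954 − 0.3651·0.6940)/5.4772 = -0.2463.

x = (-0.2463, 0.6940)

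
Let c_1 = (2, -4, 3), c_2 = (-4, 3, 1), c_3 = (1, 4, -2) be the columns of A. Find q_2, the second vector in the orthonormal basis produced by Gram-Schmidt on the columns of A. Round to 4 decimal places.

c_1 = (2, -4, 3); ‖c_1‖ = 5.3852, so q_1 = (0.3714, -0.7428, 0.5571).
q_1·c_2 = 0.3714·(-4) + (-0.7428)·3 + 0.5571·1 = -3.1568.
u_2 = c_2 + 3.1568·q_1 = (-2.8276, 0.6552, 2.7586).
‖u_2‖ = 4.0043, so q_2 = (-0.7061, 0.1636, 0.6889).

q_2 = (-0.7061, 0.1636, 0.6889)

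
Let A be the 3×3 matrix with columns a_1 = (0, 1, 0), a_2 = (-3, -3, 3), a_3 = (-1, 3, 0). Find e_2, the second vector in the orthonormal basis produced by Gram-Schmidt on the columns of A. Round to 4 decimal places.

a_1 = (0, 1, 0); ‖a_1‖ = 1.0000, so e_1 = (0.0000, 1.0000, 0.0000).
e_1·a_2 = 0.0000·(-3) + 1.0000·(-3) + 0.0000·3 = -3.0000.
u_2 = a_2 + 3.0000·e_1 = (-3.0000, 0.0000, 3.0000).
‖u_2‖ = 4.2426, so e_2 = (-0.7071, 0.0000, 0.7071).

e_2 = (-0.7071, 0.0000, 0.7071)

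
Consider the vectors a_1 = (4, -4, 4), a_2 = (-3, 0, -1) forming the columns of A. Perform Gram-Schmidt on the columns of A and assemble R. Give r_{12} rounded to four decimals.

r_{12} = -2.3094

a_1 = (4, -4, 4); ‖a_1‖ = 6.9282, so e_1 = (0.5774, -0.5774, 0.5774).
r_{12} = e_1·a_2 = -2.3094.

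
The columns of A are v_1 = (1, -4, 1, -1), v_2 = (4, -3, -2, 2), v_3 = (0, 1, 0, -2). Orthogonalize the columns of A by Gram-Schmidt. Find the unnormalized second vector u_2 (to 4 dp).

u_2 = (3.3684, -0.4737, -2.6316, 2.6316)

v_1 = (1, -4, 1, -1); ‖v_1‖ = 4.3589, so e_1 = (0.2294, -0.9177, 0.2294, -0.2294).
e_1·v_2 = 0.2294·4 + (-0.9177)·(-3) + 0.2294·(-2) + (-0.2294)·2 = 2.7530.
u_2 = v_2 − 2.7530·e_1 = (3.3684, -0.4737, -2.6316, 2.6316).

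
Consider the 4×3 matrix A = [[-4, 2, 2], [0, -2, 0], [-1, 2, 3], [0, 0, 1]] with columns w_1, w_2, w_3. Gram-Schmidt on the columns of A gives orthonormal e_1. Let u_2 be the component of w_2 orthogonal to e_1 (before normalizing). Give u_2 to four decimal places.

e_1 = w_1/‖w_1‖ = (-4, 0, -1, 0)/4.1231 = (-0.9701, 0.0000, -0.2425, 0.0000).
r_{12} = e_1·w_2 = -2.4254.
u_2 = w_2 + 2.4254·e_1 = (-0.3529, -2.0000, 1.4118, 0.0000).

u_2 = (-0.3529, -2.0000, 1.4118, 0.0000)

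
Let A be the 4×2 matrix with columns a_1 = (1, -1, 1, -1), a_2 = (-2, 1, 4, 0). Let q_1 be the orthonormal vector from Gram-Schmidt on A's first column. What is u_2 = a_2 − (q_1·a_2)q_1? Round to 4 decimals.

u_2 = (-2.2500, 1.2500, 3.7500, 0.2500)

q_1 = a_1/‖a_1‖ = (1, -1, 1, -1)/2.0000 = (0.5000, -0.5000, 0.5000, -0.5000).
r_{12} = q_1·a_2 = 0.5000.
u_2 = a_2 − 0.5000·q_1 = (-2.2500, 1.2500, 3.7500, 0.2500).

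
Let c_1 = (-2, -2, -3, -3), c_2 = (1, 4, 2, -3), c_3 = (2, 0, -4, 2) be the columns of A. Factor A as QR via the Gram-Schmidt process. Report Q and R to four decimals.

c_1 = (-2, -2, -3, -3); ‖c_1‖ = 5.0990, so q_1 = (-0.3922, -0.3922, -0.5883, -0.5883).
q_1·c_2 = (-0.3922)·1 + (-0.3922)·4 + (-0.5883)·2 + (-0.5883)·(-3) = -1.3728.
u_2 = c_2 + 1.3728·q_1 = (0.4615, 3.4615, 1.1923, -3.8077).
‖u_2‖ = 5.3024, so q_2 = (0.0870, 0.6528, 0.2249, -0.7181).
q_1·c_3 = (-0.3922)·2 + (-0.3922)·0 + (-0.5883)·(-4) + (-0.5883)·2 = 0.3922; q_2·c_3 = 0.0870·2 + 0.6528·0 + 0.2249·(-4) + (-0.7181)·2 = -2.1616.
u_3 = c_3 − 0.3922·q_1 + 2.1616·q_2 = (2.3420, 1.5650, -3.2832, 0.6785).
‖u_3‖ = 4.3788, so q_3 = (0.5349, 0.3574, -0.7498, 0.1550).

Q = [[-0.3922, 0.0870, 0.5349], [-0.3922, 0.6528, 0.3574], [-0.5883, 0.2249, -0.7498], [-0.5883, -0.7181, 0.1550]], R = [[5.0990, -1.3728, 0.3922], [0.0000, 5.3024, -2.1616], [0.0000, 0.0000, 4.3788]]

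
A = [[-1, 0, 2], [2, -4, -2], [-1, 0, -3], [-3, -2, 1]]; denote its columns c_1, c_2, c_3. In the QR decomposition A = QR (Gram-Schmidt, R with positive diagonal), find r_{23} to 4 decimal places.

r_{23} = 1.1706

e_1 = c_1/‖c_1‖ = (-1, 2, -1, -3)/3.8730 = (-0.2582, 0.5164, -0.2582, -0.7746).
r_{12} = e_1·c_2 = -0.5164.
u_2 = c_2 + 0.5164·e_1 = (-0.1333, -3.7333, -0.1333, -2.4000).
‖u_2‖ = 4.4422, so e_2 = (-0.0300, -0.8404, -0.0300, -0.5403).
r_{23} = e_2·c_3 = 1.1706.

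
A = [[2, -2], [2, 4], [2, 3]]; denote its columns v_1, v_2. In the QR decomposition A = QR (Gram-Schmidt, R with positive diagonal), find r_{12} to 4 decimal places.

r_{12} = 2.8868

e_1 = v_1/‖v_1‖ = (2, 2, 2)/3.4641 = (0.5774, 0.5774, 0.5774).
r_{12} = e_1·v_2 = 2.8868.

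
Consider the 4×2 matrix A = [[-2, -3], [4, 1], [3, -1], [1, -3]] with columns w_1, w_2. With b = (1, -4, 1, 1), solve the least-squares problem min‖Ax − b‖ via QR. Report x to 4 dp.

w_1 = (-2, 4, 3, 1); ‖w_1‖ = 5.4772, so q_1 = (-0.3651, 0.7303, 0.5477, 0.1826).
q_1·w_2 = (-0.3651)·(-3) + 0.7303·1 + 0.5477·(-1) + 0.1826·(-3) = 0.7303.
u_2 = w_2 − 0.7303·q_1 = (-2.7333, 0.4667, -1.4000, -3.1333).
‖u_2‖ = 4.4121, so q_2 = (-0.6195, 0.1058, -0.3173, -0.7102).
Qᵀb = (-2.5560, -2.0701).
Back-substitute: x_2 = -2.0701/4.4121 = -0.4692.
x_1 = (-2.5560 − 0.7303·(-0.4692))/5.4772 = -0.4041.

x = (-0.4041, -0.4692)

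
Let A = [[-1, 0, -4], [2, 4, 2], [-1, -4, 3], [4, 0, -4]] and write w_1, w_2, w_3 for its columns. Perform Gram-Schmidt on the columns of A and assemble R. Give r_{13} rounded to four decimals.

w_1 = (-1, 2, -1, 4); ‖w_1‖ = 4.6904, so q_1 = (-0.2132, 0.4264, -0.2132, 0.8528).
r_{13} = q_1·w_3 = -2.3452.

r_{13} = -2.3452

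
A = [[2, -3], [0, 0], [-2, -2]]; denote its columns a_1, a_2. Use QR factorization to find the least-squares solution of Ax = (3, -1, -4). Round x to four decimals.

a_1 = (2, 0, -2); ‖a_1‖ = 2.8284, so e_1 = (0.7071, 0.0000, -0.7071).
e_1·a_2 = 0.7071·(-3) + 0.0000·0 + (-0.7071)·(-2) = -0.7071.
u_2 = a_2 + 0.7071·e_1 = (-2.5000, 0.0000, -2.5000).
‖u_2‖ = 3.5355, so e_2 = (-0.7071, 0.0000, -0.7071).
Qᵀb = (4.9497, 0.7071).
Back-substitute: x_2 = 0.7071/3.5355 = 0.2000.
x_1 = (4.9497 + 0.7071·0.2000)/2.8284 = 1.8000.

x = (1.8000, 0.2000)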